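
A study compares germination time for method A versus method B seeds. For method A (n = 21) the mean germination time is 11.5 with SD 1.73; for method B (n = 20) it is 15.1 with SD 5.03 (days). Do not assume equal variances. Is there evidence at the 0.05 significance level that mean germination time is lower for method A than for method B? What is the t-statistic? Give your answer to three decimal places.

Let group 1 = method A, group 2 = method B. H0: μ_1 = μ_2; H1: μ_1 < μ_2 (Welch's two-sample t-test, left-tailed).
t = (x̄_1 − x̄_2)/√(s_1²/n_1 + s_2²/n_2) = (11.5 − 15.1)/√(1.73²/21 + 5.03²/20) = -3.034
Welch–Satterthwaite df ≈ 23.24
p-value = P(T ≤ -3.034) ≈ 0.0029
Since p ≈ 0.0029 < α = 0.05, reject H0; the evidence is statistically significant.

-3.034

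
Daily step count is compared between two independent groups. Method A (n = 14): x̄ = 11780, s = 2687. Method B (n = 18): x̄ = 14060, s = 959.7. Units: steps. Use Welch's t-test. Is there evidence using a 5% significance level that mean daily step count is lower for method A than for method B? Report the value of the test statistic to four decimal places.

Let group 1 = method A, group 2 = method B. H0: μ_1 = μ_2; H1: μ_1 < μ_2 (Welch's two-sample t-test, left-tailed).
t = (x̄_1 − x̄_2)/√(s_1²/n_1 + s_2²/n_2) = (11780 − 14060)/√(2687²/14 + 959.7²/18) = -3.0282
Welch–Satterthwaite df ≈ 15.59
p-value = P(T ≤ -3.0282) ≈ 0.004
Since p ≈ 0.004 < α = 0.05, reject H0; the data support H1.

-3.0282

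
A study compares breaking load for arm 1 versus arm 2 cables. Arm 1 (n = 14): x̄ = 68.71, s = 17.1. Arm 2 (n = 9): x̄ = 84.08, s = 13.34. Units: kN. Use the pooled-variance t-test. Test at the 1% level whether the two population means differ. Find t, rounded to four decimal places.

Let group 1 = arm 1, group 2 = arm 2. H0: μ_1 = μ_2; H1: μ_1 ≠ μ_2 (two-sample pooled-variance t-test, two-sided).
s_p² = [(14−1)·17.1² + (9−1)·13.34²]/(14+9−2) = 248.808
t = (68.71 − 84.08)/√[248.808·(1/14 + 1/9)] = -2.2807
df = n₁ + n₂ − 2 = 21
Two-sided p-value ≈ 0.0331
Since p ≈ 0.0331 > α = 0.01, fail to reject H0; the data do not provide sufficient evidence against H0.

-2.2807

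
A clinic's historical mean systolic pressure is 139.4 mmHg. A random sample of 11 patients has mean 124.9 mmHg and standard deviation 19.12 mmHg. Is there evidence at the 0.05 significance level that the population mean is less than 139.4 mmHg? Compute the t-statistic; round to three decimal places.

-2.515

H0: μ = 139.4; H1: μ < 139.4 (one-sample t-test, left-tailed).
t = (x̄ − μ₀)/(s/√n) = (124.9 − 139.4)/(19.12/√11) = -2.515
df = n − 1 = 10
p-value = P(T ≤ -2.515) ≈ 0.0153
Since p ≈ 0.0153 < α = 0.05, reject H0; the evidence is statistically significant.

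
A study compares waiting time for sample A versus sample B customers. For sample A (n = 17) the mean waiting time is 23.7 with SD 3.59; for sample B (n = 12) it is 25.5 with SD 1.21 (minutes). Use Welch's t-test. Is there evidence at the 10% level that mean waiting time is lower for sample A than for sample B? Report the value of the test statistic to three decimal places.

Let group 1 = sample A, group 2 = sample B. H0: μ_1 = μ_2; H1: μ_1 < μ_2 (Welch's two-sample t-test, left-tailed).
t = (x̄_1 − x̄_2)/√(s_1²/n_1 + s_2²/n_2) = (23.7 − 25.5)/√(3.59²/17 + 1.21²/12) = -1.919
Welch–Satterthwaite df ≈ 20.78
p-value = P(T ≤ -1.919) ≈ 0.0344
Since p ≈ 0.0344 < α = 0.1, reject H0; the evidence is statistically significant.

-1.919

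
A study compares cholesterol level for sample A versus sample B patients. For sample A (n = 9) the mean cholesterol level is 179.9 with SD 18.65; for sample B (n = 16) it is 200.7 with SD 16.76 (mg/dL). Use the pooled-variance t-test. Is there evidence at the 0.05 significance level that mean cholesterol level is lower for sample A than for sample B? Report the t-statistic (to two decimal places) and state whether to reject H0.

Let group 1 = sample A, group 2 = sample B. H0: μ_1 = μ_2; H1: μ_1 < μ_2 (two-sample pooled-variance t-test, left-tailed).
s_p² = [(9−1)·18.65² + (16−1)·16.76²]/(9+16−2) = 304.176
t = (179.9 − 200.7)/√[304.176·(1/9 + 1/16)] = -2.86
df = n₁ + n₂ − 2 = 23
p-value = P(T ≤ -2.86) ≈ 0.004
Since p ≈ 0.004 < α = 0.05, reject H0; the evidence is statistically significant.

t = -2.86; reject H0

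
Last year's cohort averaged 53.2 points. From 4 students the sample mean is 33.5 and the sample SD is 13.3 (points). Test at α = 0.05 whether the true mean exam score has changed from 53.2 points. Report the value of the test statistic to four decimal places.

H0: μ = 53.2; H1: μ ≠ 53.2 (one-sample t-test, two-sided).
t = (x̄ − μ₀)/(s/√n) = (33.5 − 53.2)/(13.3/√4) = -2.9624
df = n − 1 = 3
Two-sided p-value ≈ 0.059
Since p ≈ 0.059 > α = 0.05, fail to reject H0; the data do not provide sufficient evidence against H0.

-2.9624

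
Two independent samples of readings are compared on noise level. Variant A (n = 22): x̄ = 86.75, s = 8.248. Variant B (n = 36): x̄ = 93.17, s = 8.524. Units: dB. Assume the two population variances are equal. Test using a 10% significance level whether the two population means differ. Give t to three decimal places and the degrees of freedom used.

Let group 1 = variant A, group 2 = variant B. H0: μ_1 = μ_2; H1: μ_1 ≠ μ_2 (two-sample pooled-variance t-test, two-sided).
s_p² = [(22−1)·8.248² + (36−1)·8.524²]/(22+36−2) = 70.9227
t = (86.75 − 93.17)/√[70.9227·(1/22 + 1/36)] = -2.817
df = n₁ + n₂ − 2 = 56
Two-sided p-value ≈ 0.007
Since p ≈ 0.007 < α = 0.1, reject H0; the data support H1.

t = -2.817, df = 56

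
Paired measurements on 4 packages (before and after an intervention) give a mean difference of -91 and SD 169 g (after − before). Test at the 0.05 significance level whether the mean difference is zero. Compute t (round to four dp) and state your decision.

t = -1.0769; fail to reject H0

H0: μ_d = 0; H1: μ_d ≠ 0 (paired t-test on the differences, two-sided).
t = d̄/(s_d/√n) = -91/(169/√4) = -1.0769
df = n − 1 = 3
Two-sided p-value ≈ 0.3604
Since p ≈ 0.3604 > α = 0.05, fail to reject H0; the evidence is not statistically significant.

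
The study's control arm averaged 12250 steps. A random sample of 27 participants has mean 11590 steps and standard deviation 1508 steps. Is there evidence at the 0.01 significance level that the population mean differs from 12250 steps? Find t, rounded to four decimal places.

-2.2742

H0: μ = 12250; H1: μ ≠ 12250 (one-sample t-test, two-sided).
t = (x̄ − μ₀)/(s/√n) = (11590 − 12250)/(1508/√27) = -2.2742
df = n − 1 = 26
Two-sided p-value ≈ 0.031
Since p ≈ 0.031 > α = 0.01, fail to reject H0; the evidence is not statistically significant.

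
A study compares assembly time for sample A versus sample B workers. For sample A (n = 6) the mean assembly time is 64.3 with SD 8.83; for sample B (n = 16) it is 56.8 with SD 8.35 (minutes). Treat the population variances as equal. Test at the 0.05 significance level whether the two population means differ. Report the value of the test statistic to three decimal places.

1.849

Let group 1 = sample A, group 2 = sample B. H0: μ_1 = μ_2; H1: μ_1 ≠ μ_2 (two-sample pooled-variance t-test, two-sided).
s_p² = [(6−1)·8.83² + (16−1)·8.35²]/(6+16−2) = 71.7841
t = (64.3 − 56.8)/√[71.7841·(1/6 + 1/16)] = 1.849
df = n₁ + n₂ − 2 = 20
Two-sided p-value ≈ 0.079
Since p ≈ 0.079 > α = 0.05, fail to reject H0; the data do not provide sufficient evidence against H0.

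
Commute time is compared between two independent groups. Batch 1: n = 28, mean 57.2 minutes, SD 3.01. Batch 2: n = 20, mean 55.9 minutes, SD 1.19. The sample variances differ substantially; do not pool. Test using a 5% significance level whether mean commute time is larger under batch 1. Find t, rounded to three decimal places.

2.070

Let group 1 = batch 1, group 2 = batch 2. H0: μ_1 = μ_2; H1: μ_1 > μ_2 (Welch's two-sample t-test, right-tailed).
t = (x̄_1 − x̄_2)/√(s_1²/n_1 + s_2²/n_2) = (57.2 − 55.9)/√(3.01²/28 + 1.19²/20) = 2.070
Welch–Satterthwaite df ≈ 37.55
p-value = P(T ≥ 2.070) ≈ 0.0227
Since p ≈ 0.0227 < α = 0.05, reject H0; the evidence is statistically significant.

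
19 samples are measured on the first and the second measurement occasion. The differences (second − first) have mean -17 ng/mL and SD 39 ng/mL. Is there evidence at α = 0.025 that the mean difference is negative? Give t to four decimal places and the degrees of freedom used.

H0: μ_d = 0; H1: μ_d < 0 (paired t-test on the differences, left-tailed).
t = d̄/(s_d/√n) = -17/(39/√19) = -1.9000
df = n − 1 = 18
p-value = P(T ≤ -1.9000) ≈ 0.0368
Since p ≈ 0.0368 > α = 0.025, fail to reject H0; the data do not provide sufficient evidence against H0.

t = -1.9000, df = 18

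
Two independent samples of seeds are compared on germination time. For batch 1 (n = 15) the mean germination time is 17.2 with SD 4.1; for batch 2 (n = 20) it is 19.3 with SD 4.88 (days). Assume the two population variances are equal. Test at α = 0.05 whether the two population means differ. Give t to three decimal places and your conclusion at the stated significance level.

t = -1.347; fail to reject H0

Let group 1 = batch 1, group 2 = batch 2. H0: μ_1 = μ_2; H1: μ_1 ≠ μ_2 (two-sample pooled-variance t-test, two-sided).
s_p² = [(15−1)·4.1² + (20−1)·4.88²]/(15+20−2) = 20.8428
t = (17.2 − 19.3)/√[20.8428·(1/15 + 1/20)] = -1.347
df = n₁ + n₂ − 2 = 33
Two-sided p-value ≈ 0.187
Since p ≈ 0.187 > α = 0.05, fail to reject H0; the data do not provide sufficient evidence against H0.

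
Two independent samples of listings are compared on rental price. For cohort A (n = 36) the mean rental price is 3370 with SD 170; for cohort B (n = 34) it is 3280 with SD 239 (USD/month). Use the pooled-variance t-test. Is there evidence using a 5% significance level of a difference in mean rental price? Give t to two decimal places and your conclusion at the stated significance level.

Let group 1 = cohort A, group 2 = cohort B. H0: μ_1 = μ_2; H1: μ_1 ≠ μ_2 (two-sample pooled-variance t-test, two-sided).
s_p² = [(36−1)·170² + (34−1)·239²]/(36+34−2) = 42595.5
t = (3370 − 3280)/√[42595.5·(1/36 + 1/34)] = 1.82
df = n₁ + n₂ − 2 = 68
Two-sided p-value ≈ 0.0726
Since p ≈ 0.0726 > α = 0.05, fail to reject H0; the data do not provide sufficient evidence against H0.

t = 1.82; fail to reject H0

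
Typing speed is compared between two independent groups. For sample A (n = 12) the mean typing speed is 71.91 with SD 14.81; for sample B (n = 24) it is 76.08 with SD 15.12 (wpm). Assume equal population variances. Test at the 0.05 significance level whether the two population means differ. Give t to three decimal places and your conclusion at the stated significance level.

t = -0.785; fail to reject H0

Let group 1 = sample A, group 2 = sample B. H0: μ_1 = μ_2; H1: μ_1 ≠ μ_2 (two-sample pooled-variance t-test, two-sided).
s_p² = [(12−1)·14.81² + (24−1)·15.12²]/(12+24−2) = 225.613
t = (71.91 − 76.08)/√[225.613·(1/12 + 1/24)] = -0.785
df = n₁ + n₂ − 2 = 34
Two-sided p-value ≈ 0.4378
Since p ≈ 0.4378 > α = 0.05, fail to reject H0; the data do not provide sufficient evidence against H0.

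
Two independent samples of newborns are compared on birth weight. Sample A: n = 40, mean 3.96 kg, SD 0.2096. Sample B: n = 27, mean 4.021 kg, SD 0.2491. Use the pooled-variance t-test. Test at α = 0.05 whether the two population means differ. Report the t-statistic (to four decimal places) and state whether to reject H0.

Let group 1 = sample A, group 2 = sample B. H0: μ_1 = μ_2; H1: μ_1 ≠ μ_2 (two-sample pooled-variance t-test, two-sided).
s_p² = [(40−1)·0.2096² + (27−1)·0.2491²]/(40+27−2) = 0.0511796
t = (3.96 − 4.021)/√[0.0511796·(1/40 + 1/27)] = -1.0826
df = n₁ + n₂ − 2 = 65
Two-sided p-value ≈ 0.2830
Since p ≈ 0.2830 > α = 0.05, fail to reject H0; the data do not provide sufficient evidence against H0.

t = -1.0826; fail to reject H0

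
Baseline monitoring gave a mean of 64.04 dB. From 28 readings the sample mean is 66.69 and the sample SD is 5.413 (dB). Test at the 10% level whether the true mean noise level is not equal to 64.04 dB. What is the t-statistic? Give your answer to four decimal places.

H0: μ = 64.04; H1: μ ≠ 64.04 (one-sample t-test, two-sided).
t = (x̄ − μ₀)/(s/√n) = (66.69 − 64.04)/(5.413/√28) = 2.5905
df = n − 1 = 27
Two-sided p-value ≈ 0.0153
Since p ≈ 0.0153 < α = 0.1, reject H0; the data support H1.

2.5905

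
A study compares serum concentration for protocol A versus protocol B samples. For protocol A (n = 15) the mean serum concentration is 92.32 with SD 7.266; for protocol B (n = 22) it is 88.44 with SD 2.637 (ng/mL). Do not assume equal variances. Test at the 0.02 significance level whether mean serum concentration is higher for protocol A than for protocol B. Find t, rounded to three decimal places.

1.981

Let group 1 = protocol A, group 2 = protocol B. H0: μ_1 = μ_2; H1: μ_1 > μ_2 (Welch's two-sample t-test, right-tailed).
t = (x̄_1 − x̄_2)/√(s_1²/n_1 + s_2²/n_2) = (92.32 − 88.44)/√(7.266²/15 + 2.637²/22) = 1.981
Welch–Satterthwaite df ≈ 16.54
p-value = P(T ≥ 1.981) ≈ 0.032
Since p ≈ 0.032 > α = 0.02, fail to reject H0; the evidence is not statistically significant.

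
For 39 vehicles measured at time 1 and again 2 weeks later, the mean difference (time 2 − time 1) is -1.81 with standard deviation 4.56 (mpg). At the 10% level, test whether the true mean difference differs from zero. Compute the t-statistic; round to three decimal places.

H0: μ_d = 0; H1: μ_d ≠ 0 (paired t-test on the differences, two-sided).
t = d̄/(s_d/√n) = -1.81/(4.56/√39) = -2.479
df = n − 1 = 38
Two-sided p-value ≈ 0.0177
Since p ≈ 0.0177 < α = 0.1, reject H0; the data support H1.

-2.479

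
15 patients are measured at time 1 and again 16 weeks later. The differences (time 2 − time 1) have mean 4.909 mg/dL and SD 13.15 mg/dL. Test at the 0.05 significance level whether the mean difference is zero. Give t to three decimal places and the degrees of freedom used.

H0: μ_d = 0; H1: μ_d ≠ 0 (paired t-test on the differences, two-sided).
t = d̄/(s_d/√n) = 4.909/(13.15/√15) = 1.446
df = n − 1 = 14
Two-sided p-value ≈ 0.170
Since p ≈ 0.170 > α = 0.05, fail to reject H0; the evidence is not statistically significant.

t = 1.446, df = 14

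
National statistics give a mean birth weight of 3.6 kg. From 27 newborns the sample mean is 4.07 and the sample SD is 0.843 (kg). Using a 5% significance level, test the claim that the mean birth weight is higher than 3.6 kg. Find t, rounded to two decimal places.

2.90

H0: μ = 3.6; H1: μ > 3.6 (one-sample t-test, right-tailed).
t = (x̄ − μ₀)/(s/√n) = (4.07 − 3.6)/(0.843/√27) = 2.90
df = n − 1 = 26
p-value = P(T ≥ 2.90) ≈ 0.004
Since p ≈ 0.004 < α = 0.05, reject H0; the data support H1.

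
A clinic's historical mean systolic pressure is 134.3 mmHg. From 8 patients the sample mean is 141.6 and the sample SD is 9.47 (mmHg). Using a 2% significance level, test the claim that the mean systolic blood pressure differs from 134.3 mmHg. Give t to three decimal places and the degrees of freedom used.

t = 2.180, df = 7

H0: μ = 134.3; H1: μ ≠ 134.3 (one-sample t-test, two-sided).
t = (x̄ − μ₀)/(s/√n) = (141.6 − 134.3)/(9.47/√8) = 2.180
df = n − 1 = 7
Two-sided p-value ≈ 0.066
Since p ≈ 0.066 > α = 0.02, fail to reject H0; the data do not provide sufficient evidence against H0.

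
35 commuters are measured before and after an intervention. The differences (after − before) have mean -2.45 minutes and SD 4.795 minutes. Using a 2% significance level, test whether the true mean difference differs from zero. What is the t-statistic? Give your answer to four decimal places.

-3.0228

H0: μ_d = 0; H1: μ_d ≠ 0 (paired t-test on the differences, two-sided).
t = d̄/(s_d/√n) = -2.45/(4.795/√35) = -3.0228
df = n − 1 = 34
Two-sided p-value ≈ 0.0047
Since p ≈ 0.0047 < α = 0.02, reject H0; the evidence is statistically significant.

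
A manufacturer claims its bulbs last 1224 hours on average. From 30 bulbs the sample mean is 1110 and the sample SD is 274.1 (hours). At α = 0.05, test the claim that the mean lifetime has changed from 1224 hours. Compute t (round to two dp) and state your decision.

H0: μ = 1224; H1: μ ≠ 1224 (one-sample t-test, two-sided).
t = (x̄ − μ₀)/(s/√n) = (1110 − 1224)/(274.1/√30) = -2.28
df = n − 1 = 29
Two-sided p-value ≈ 0.030
Since p ≈ 0.030 < α = 0.05, reject H0; the evidence is statistically significant.

t = -2.28; reject H0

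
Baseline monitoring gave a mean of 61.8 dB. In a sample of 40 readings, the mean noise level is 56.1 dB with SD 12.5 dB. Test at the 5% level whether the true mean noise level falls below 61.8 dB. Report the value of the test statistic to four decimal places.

-2.8840

H0: μ = 61.8; H1: μ < 61.8 (one-sample t-test, left-tailed).
t = (x̄ − μ₀)/(s/√n) = (56.1 − 61.8)/(12.5/√40) = -2.8840
df = n − 1 = 39
p-value = P(T ≤ -2.8840) ≈ 0.0032
Since p ≈ 0.0032 < α = 0.05, reject H0; the data support H1.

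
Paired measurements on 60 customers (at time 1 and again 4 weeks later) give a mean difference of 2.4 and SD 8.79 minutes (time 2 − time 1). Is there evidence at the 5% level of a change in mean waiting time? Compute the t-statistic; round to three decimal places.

H0: μ_d = 0; H1: μ_d ≠ 0 (paired t-test on the differences, two-sided).
t = d̄/(s_d/√n) = 2.4/(8.79/√60) = 2.115
df = n − 1 = 59
Two-sided p-value ≈ 0.039
Since p ≈ 0.039 < α = 0.05, reject H0; the data support H1.

2.115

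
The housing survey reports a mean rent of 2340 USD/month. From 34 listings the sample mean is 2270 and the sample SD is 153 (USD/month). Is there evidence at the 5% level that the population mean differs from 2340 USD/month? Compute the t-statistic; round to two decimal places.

-2.67

H0: μ = 2340; H1: μ ≠ 2340 (one-sample t-test, two-sided).
t = (x̄ − μ₀)/(s/√n) = (2270 − 2340)/(153/√34) = -2.67
df = n − 1 = 33
Two-sided p-value ≈ 0.012
Since p ≈ 0.012 < α = 0.05, reject H0; the data support H1.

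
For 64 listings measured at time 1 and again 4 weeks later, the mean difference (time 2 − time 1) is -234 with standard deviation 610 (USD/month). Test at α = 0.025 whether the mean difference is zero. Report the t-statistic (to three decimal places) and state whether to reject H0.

H0: μ_d = 0; H1: μ_d ≠ 0 (paired t-test on the differences, two-sided).
t = d̄/(s_d/√n) = -234/(610/√64) = -3.069
df = n − 1 = 63
Two-sided p-value ≈ 0.003
Since p ≈ 0.003 < α = 0.025, reject H0; the data support H1.

t = -3.069; reject H0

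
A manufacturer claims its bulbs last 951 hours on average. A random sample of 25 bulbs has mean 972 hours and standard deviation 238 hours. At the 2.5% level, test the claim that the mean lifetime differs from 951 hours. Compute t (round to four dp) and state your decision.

t = 0.4412; fail to reject H0

H0: μ = 951; H1: μ ≠ 951 (one-sample t-test, two-sided).
t = (x̄ − μ₀)/(s/√n) = (972 − 951)/(238/√25) = 0.4412
df = n − 1 = 24
Two-sided p-value ≈ 0.6630
Since p ≈ 0.6630 > α = 0.025, fail to reject H0; the data do not provide sufficient evidence against H0.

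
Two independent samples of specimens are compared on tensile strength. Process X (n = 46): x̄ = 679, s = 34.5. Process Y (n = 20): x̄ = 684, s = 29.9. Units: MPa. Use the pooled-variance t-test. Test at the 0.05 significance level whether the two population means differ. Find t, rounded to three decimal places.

-0.562

Let group 1 = process X, group 2 = process Y. H0: μ_1 = μ_2; H1: μ_1 ≠ μ_2 (two-sample pooled-variance t-test, two-sided).
s_p² = [(46−1)·34.5² + (20−1)·29.9²]/(46+20−2) = 1102.3
t = (679 − 684)/√[1102.3·(1/46 + 1/20)] = -0.562
df = n₁ + n₂ − 2 = 64
Two-sided p-value ≈ 0.576
Since p ≈ 0.576 > α = 0.05, fail to reject H0; the data do not provide sufficient evidence against H0.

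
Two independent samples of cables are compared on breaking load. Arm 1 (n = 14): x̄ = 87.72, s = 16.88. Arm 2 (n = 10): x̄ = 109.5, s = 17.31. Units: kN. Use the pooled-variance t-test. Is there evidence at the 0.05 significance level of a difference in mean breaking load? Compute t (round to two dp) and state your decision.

Let group 1 = arm 1, group 2 = arm 2. H0: μ_1 = μ_2; H1: μ_1 ≠ μ_2 (two-sample pooled-variance t-test, two-sided).
s_p² = [(14−1)·16.88² + (10−1)·17.31²]/(14+10−2) = 290.949
t = (87.72 − 109.5)/√[290.949·(1/14 + 1/10)] = -3.08
df = n₁ + n₂ − 2 = 22
Two-sided p-value ≈ 0.0054
Since p ≈ 0.0054 < α = 0.05, reject H0; the evidence is statistically significant.

t = -3.08; reject H0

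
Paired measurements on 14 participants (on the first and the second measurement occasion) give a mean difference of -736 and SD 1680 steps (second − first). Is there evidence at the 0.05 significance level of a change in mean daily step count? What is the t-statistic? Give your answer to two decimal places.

-1.64

H0: μ_d = 0; H1: μ_d ≠ 0 (paired t-test on the differences, two-sided).
t = d̄/(s_d/√n) = -736/(1680/√14) = -1.64
df = n − 1 = 13
Two-sided p-value ≈ 0.125
Since p ≈ 0.125 > α = 0.05, fail to reject H0; the data do not provide sufficient evidence against H0.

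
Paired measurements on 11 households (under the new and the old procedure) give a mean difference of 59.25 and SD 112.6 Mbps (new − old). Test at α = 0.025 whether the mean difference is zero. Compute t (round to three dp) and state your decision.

H0: μ_d = 0; H1: μ_d ≠ 0 (paired t-test on the differences, two-sided).
t = d̄/(s_d/√n) = 59.25/(112.6/√11) = 1.745
df = n − 1 = 10
Two-sided p-value ≈ 0.112
Since p ≈ 0.112 > α = 0.025, fail to reject H0; the evidence is not statistically significant.

t = 1.745; fail to reject H0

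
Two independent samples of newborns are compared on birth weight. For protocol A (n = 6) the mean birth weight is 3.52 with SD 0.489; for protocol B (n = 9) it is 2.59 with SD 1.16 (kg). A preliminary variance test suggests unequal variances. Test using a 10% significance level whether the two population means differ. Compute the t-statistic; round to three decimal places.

Let group 1 = protocol A, group 2 = protocol B. H0: μ_1 = μ_2; H1: μ_1 ≠ μ_2 (Welch's two-sample t-test, two-sided).
t = (x̄_1 − x̄_2)/√(s_1²/n_1 + s_2²/n_2) = (3.52 − 2.59)/√(0.489²/6 + 1.16²/9) = 2.137
Welch–Satterthwaite df ≈ 11.52
Two-sided p-value ≈ 0.055
Since p ≈ 0.055 < α = 0.1, reject H0; the data support H1.

2.137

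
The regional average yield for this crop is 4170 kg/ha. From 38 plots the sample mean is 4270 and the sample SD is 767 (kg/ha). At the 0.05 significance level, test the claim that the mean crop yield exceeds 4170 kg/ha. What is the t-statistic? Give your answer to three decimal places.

H0: μ = 4170; H1: μ > 4170 (one-sample t-test, right-tailed).
t = (x̄ − μ₀)/(s/√n) = (4270 − 4170)/(767/√38) = 0.804
df = n − 1 = 37
p-value = P(T ≥ 0.804) ≈ 0.213
Since p ≈ 0.213 > α = 0.05, fail to reject H0; the data do not provide sufficient evidence against H0.

0.804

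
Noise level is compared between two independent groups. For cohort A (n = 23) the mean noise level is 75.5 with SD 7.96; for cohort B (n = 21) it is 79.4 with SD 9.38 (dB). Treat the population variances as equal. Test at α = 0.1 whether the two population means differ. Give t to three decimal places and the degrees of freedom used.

t = -1.491, df = 42

Let group 1 = cohort A, group 2 = cohort B. H0: μ_1 = μ_2; H1: μ_1 ≠ μ_2 (two-sample pooled-variance t-test, two-sided).
s_p² = [(23−1)·7.96² + (21−1)·9.38²]/(23+21−2) = 75.0867
t = (75.5 − 79.4)/√[75.0867·(1/23 + 1/21)] = -1.491
df = n₁ + n₂ − 2 = 42
Two-sided p-value ≈ 0.143
Since p ≈ 0.143 > α = 0.1, fail to reject H0; the data do not provide sufficient evidence against H0.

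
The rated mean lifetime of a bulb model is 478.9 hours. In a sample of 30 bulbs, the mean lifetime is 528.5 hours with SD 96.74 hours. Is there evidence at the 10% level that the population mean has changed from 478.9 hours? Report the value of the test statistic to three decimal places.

2.808

H0: μ = 478.9; H1: μ ≠ 478.9 (one-sample t-test, two-sided).
t = (x̄ − μ₀)/(s/√n) = (528.5 − 478.9)/(96.74/√30) = 2.808
df = n − 1 = 29
Two-sided p-value ≈ 0.0088
Since p ≈ 0.0088 < α = 0.1, reject H0; the evidence is statistically significant.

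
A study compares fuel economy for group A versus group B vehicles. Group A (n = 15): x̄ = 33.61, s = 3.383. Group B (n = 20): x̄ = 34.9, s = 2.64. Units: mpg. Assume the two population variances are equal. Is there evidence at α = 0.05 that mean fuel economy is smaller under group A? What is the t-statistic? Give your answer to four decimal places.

-1.2682

Let group 1 = group A, group 2 = group B. H0: μ_1 = μ_2; H1: μ_1 < μ_2 (two-sample pooled-variance t-test, left-tailed).
s_p² = [(15−1)·3.383² + (20−1)·2.64²]/(15+20−2) = 8.86812
t = (33.61 − 34.9)/√[8.86812·(1/15 + 1/20)] = -1.2682
df = n₁ + n₂ − 2 = 33
p-value = P(T ≤ -1.2682) ≈ 0.107
Since p ≈ 0.107 > α = 0.05, fail to reject H0; the evidence is not statistically significant.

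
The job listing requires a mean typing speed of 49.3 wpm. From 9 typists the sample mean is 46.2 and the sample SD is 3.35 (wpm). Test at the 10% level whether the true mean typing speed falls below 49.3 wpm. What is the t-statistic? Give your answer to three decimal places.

H0: μ = 49.3; H1: μ < 49.3 (one-sample t-test, left-tailed).
t = (x̄ − μ₀)/(s/√n) = (46.2 − 49.3)/(3.35/√9) = -2.776
df = n − 1 = 8
p-value = P(T ≤ -2.776) ≈ 0.012
Since p ≈ 0.012 < α = 0.1, reject H0; the evidence is statistically significant.

-2.776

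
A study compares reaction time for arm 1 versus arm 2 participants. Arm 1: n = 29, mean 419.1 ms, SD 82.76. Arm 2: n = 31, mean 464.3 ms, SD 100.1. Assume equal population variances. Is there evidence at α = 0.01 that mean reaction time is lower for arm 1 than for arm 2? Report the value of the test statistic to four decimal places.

-1.8989

Let group 1 = arm 1, group 2 = arm 2. H0: μ_1 = μ_2; H1: μ_1 < μ_2 (two-sample pooled-variance t-test, left-tailed).
s_p² = [(29−1)·82.76² + (31−1)·100.1²]/(29+31−2) = 8489.28
t = (419.1 − 464.3)/√[8489.28·(1/29 + 1/31)] = -1.8989
df = n₁ + n₂ − 2 = 58
p-value = P(T ≤ -1.8989) ≈ 0.031
Since p ≈ 0.031 > α = 0.01, fail to reject H0; the evidence is not statistically significant.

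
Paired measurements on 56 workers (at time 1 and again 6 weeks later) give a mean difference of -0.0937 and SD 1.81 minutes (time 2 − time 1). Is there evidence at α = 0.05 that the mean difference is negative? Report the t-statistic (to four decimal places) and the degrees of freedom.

t = -0.3874, df = 55

H0: μ_d = 0; H1: μ_d < 0 (paired t-test on the differences, left-tailed).
t = d̄/(s_d/√n) = -0.0937/(1.81/√56) = -0.3874
df = n − 1 = 55
p-value = P(T ≤ -0.3874) ≈ 0.350
Since p ≈ 0.350 > α = 0.05, fail to reject H0; the data do not provide sufficient evidence against H0.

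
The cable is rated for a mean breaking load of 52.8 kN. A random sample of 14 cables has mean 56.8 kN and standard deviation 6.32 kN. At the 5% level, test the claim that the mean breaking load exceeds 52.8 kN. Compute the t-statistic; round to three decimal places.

2.368

H0: μ = 52.8; H1: μ > 52.8 (one-sample t-test, right-tailed).
t = (x̄ − μ₀)/(s/√n) = (56.8 − 52.8)/(6.32/√14) = 2.368
df = n − 1 = 13
p-value = P(T ≥ 2.368) ≈ 0.017
Since p ≈ 0.017 < α = 0.05, reject H0; the evidence is statistically significant.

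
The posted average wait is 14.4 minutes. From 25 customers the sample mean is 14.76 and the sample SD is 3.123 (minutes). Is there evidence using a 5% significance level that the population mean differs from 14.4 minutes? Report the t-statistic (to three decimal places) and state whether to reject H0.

H0: μ = 14.4; H1: μ ≠ 14.4 (one-sample t-test, two-sided).
t = (x̄ − μ₀)/(s/√n) = (14.76 − 14.4)/(3.123/√25) = 0.576
df = n − 1 = 24
Two-sided p-value ≈ 0.570
Since p ≈ 0.570 > α = 0.05, fail to reject H0; the evidence is not statistically significant.

t = 0.576; fail to reject H0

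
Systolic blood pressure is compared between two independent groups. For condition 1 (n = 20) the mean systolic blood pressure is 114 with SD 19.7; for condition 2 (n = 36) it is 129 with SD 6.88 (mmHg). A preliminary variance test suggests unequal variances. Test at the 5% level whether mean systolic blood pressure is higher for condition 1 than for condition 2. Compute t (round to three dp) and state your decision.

t = -3.295; fail to reject H0

Let group 1 = condition 1, group 2 = condition 2. H0: μ_1 = μ_2; H1: μ_1 > μ_2 (Welch's two-sample t-test, right-tailed).
t = (x̄_1 − x̄_2)/√(s_1²/n_1 + s_2²/n_2) = (114 − 129)/√(19.7²/20 + 6.88²/36) = -3.295
Welch–Satterthwaite df ≈ 21.61
p-value = P(T ≥ -3.295) ≈ 0.9983
Since p ≈ 0.9983 > α = 0.05, fail to reject H0; the evidence is not statistically significant.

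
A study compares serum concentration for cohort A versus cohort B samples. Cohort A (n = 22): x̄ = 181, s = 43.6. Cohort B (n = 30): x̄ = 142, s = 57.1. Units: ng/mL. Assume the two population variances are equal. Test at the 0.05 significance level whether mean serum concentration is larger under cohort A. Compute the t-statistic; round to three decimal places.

2.679

Let group 1 = cohort A, group 2 = cohort B. H0: μ_1 = μ_2; H1: μ_1 > μ_2 (two-sample pooled-variance t-test, right-tailed).
s_p² = [(22−1)·43.6² + (30−1)·57.1²]/(22+30−2) = 2689.44
t = (181 − 142)/√[2689.44·(1/22 + 1/30)] = 2.679
df = n₁ + n₂ − 2 = 50
p-value = P(T ≥ 2.679) ≈ 0.005
Since p ≈ 0.005 < α = 0.05, reject H0; the evidence is statistically significant.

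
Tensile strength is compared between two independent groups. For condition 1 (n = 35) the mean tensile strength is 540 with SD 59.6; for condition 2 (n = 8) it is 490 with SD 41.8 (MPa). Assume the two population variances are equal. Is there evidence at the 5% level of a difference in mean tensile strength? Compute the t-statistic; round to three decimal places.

Let group 1 = condition 1, group 2 = condition 2. H0: μ_1 = μ_2; H1: μ_1 ≠ μ_2 (two-sample pooled-variance t-test, two-sided).
s_p² = [(35−1)·59.6² + (8−1)·41.8²]/(35+8−2) = 3244
t = (540 − 490)/√[3244·(1/35 + 1/8)] = 2.240
df = n₁ + n₂ − 2 = 41
Two-sided p-value ≈ 0.0306
Since p ≈ 0.0306 < α = 0.05, reject H0; the evidence is statistically significant.

2.240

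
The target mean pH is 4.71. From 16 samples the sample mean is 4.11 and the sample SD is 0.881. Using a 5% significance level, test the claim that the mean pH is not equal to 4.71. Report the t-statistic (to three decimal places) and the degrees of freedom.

t = -2.724, df = 15

H0: μ = 4.71; H1: μ ≠ 4.71 (one-sample t-test, two-sided).
t = (x̄ − μ₀)/(s/√n) = (4.11 − 4.71)/(0.881/√16) = -2.724
df = n − 1 = 15
Two-sided p-value ≈ 0.0157
Since p ≈ 0.0157 < α = 0.05, reject H0; the data support H1.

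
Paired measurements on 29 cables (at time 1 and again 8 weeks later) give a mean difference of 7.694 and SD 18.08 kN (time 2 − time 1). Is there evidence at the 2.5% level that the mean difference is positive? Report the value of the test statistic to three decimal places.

H0: μ_d = 0; H1: μ_d > 0 (paired t-test on the differences, right-tailed).
t = d̄/(s_d/√n) = 7.694/(18.08/√29) = 2.292
df = n − 1 = 28
p-value = P(T ≥ 2.292) ≈ 0.015
Since p ≈ 0.015 < α = 0.025, reject H0; the data support H1.

2.292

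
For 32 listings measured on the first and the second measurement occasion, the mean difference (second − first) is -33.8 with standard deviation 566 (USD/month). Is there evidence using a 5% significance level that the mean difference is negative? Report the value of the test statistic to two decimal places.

-0.34

H0: μ_d = 0; H1: μ_d < 0 (paired t-test on the differences, left-tailed).
t = d̄/(s_d/√n) = -33.8/(566/√32) = -0.34
df = n − 1 = 31
p-value = P(T ≤ -0.34) ≈ 0.369
Since p ≈ 0.369 > α = 0.05, fail to reject H0; the evidence is not statistically significant.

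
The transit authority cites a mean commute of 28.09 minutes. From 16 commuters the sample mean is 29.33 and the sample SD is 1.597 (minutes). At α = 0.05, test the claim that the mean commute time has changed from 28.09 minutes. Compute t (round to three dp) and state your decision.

H0: μ = 28.09; H1: μ ≠ 28.09 (one-sample t-test, two-sided).
t = (x̄ − μ₀)/(s/√n) = (29.33 − 28.09)/(1.597/√16) = 3.106
df = n − 1 = 15
Two-sided p-value ≈ 0.007
Since p ≈ 0.007 < α = 0.05, reject H0; the evidence is statistically significant.

t = 3.106; reject H0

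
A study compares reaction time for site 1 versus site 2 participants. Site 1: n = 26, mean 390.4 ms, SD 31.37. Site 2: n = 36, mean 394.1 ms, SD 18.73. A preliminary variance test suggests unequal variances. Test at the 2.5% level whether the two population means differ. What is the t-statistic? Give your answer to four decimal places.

Let group 1 = site 1, group 2 = site 2. H0: μ_1 = μ_2; H1: μ_1 ≠ μ_2 (Welch's two-sample t-test, two-sided).
t = (x̄_1 − x̄_2)/√(s_1²/n_1 + s_2²/n_2) = (390.4 − 394.1)/√(31.37²/26 + 18.73²/36) = -0.5363
Welch–Satterthwaite df ≈ 37.74
Two-sided p-value ≈ 0.595
Since p ≈ 0.595 > α = 0.025, fail to reject H0; the evidence is not statistically significant.

-0.5363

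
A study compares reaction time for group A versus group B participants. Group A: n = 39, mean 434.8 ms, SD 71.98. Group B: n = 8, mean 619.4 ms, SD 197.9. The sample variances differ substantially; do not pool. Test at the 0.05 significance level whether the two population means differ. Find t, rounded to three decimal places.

-2.603

Let group 1 = group A, group 2 = group B. H0: μ_1 = μ_2; H1: μ_1 ≠ μ_2 (Welch's two-sample t-test, two-sided).
t = (x̄_1 − x̄_2)/√(s_1²/n_1 + s_2²/n_2) = (434.8 − 619.4)/√(71.98²/39 + 197.9²/8) = -2.603
Welch–Satterthwaite df ≈ 7.38
Two-sided p-value ≈ 0.0337
Since p ≈ 0.0337 < α = 0.05, reject H0; the data support H1.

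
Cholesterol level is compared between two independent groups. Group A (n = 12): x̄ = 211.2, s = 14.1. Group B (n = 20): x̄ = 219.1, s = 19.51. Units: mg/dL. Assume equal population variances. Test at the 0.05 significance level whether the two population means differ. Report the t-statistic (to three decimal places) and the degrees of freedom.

t = -1.221, df = 30

Let group 1 = group A, group 2 = group B. H0: μ_1 = μ_2; H1: μ_1 ≠ μ_2 (two-sample pooled-variance t-test, two-sided).
s_p² = [(12−1)·14.1² + (20−1)·19.51²]/(12+20−2) = 313.969
t = (211.2 − 219.1)/√[313.969·(1/12 + 1/20)] = -1.221
df = n₁ + n₂ − 2 = 30
Two-sided p-value ≈ 0.2316
Since p ≈ 0.2316 > α = 0.05, fail to reject H0; the evidence is not statistically significant.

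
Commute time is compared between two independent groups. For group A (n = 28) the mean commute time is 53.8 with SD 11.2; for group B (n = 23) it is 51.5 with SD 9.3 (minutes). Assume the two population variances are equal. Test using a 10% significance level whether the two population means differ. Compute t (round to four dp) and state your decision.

t = 0.7866; fail to reject H0

Let group 1 = group A, group 2 = group B. H0: μ_1 = μ_2; H1: μ_1 ≠ μ_2 (two-sample pooled-variance t-test, two-sided).
s_p² = [(28−1)·11.2² + (23−1)·9.3²]/(28+23−2) = 107.952
t = (53.8 − 51.5)/√[107.952·(1/28 + 1/23)] = 0.7866
df = n₁ + n₂ − 2 = 49
Two-sided p-value ≈ 0.4353
Since p ≈ 0.4353 > α = 0.1, fail to reject H0; the evidence is not statistically significant.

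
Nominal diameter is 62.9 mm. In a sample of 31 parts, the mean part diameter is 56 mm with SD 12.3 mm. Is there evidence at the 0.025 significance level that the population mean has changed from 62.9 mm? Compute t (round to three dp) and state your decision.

t = -3.123; reject H0

H0: μ = 62.9; H1: μ ≠ 62.9 (one-sample t-test, two-sided).
t = (x̄ − μ₀)/(s/√n) = (56 − 62.9)/(12.3/√31) = -3.123
df = n − 1 = 30
Two-sided p-value ≈ 0.0039
Since p ≈ 0.0039 < α = 0.025, reject H0; the data support H1.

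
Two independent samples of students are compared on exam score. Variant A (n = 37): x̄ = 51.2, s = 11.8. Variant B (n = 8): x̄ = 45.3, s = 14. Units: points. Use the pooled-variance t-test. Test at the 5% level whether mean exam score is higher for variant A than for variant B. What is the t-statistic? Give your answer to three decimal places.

1.242

Let group 1 = variant A, group 2 = variant B. H0: μ_1 = μ_2; H1: μ_1 > μ_2 (two-sample pooled-variance t-test, right-tailed).
s_p² = [(37−1)·11.8² + (8−1)·14²]/(37+8−2) = 148.48
t = (51.2 − 45.3)/√[148.48·(1/37 + 1/8)] = 1.242
df = n₁ + n₂ − 2 = 43
p-value = P(T ≥ 1.242) ≈ 0.111
Since p ≈ 0.111 > α = 0.05, fail to reject H0; the evidence is not statistically significant.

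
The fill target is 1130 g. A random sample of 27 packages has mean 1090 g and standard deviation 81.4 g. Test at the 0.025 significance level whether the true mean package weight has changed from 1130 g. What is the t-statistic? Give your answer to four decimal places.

-2.5534

H0: μ = 1130; H1: μ ≠ 1130 (one-sample t-test, two-sided).
t = (x̄ − μ₀)/(s/√n) = (1090 − 1130)/(81.4/√27) = -2.5534
df = n − 1 = 26
Two-sided p-value ≈ 0.017
Since p ≈ 0.017 < α = 0.025, reject H0; the evidence is statistically significant.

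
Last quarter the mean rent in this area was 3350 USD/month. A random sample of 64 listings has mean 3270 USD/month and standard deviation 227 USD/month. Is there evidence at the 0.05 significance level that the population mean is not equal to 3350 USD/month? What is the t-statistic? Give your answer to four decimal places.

H0: μ = 3350; H1: μ ≠ 3350 (one-sample t-test, two-sided).
t = (x̄ − μ₀)/(s/√n) = (3270 − 3350)/(227/√64) = -2.8194
df = n − 1 = 63
Two-sided p-value ≈ 0.006
Since p ≈ 0.006 < α = 0.05, reject H0; the evidence is statistically significant.

-2.8194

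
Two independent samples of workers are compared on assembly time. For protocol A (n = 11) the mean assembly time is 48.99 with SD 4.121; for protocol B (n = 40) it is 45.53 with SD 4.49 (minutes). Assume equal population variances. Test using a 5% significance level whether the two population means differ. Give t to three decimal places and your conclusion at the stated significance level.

Let group 1 = protocol A, group 2 = protocol B. H0: μ_1 = μ_2; H1: μ_1 ≠ μ_2 (two-sample pooled-variance t-test, two-sided).
s_p² = [(11−1)·4.121² + (40−1)·4.49²]/(11+40−2) = 19.5116
t = (48.99 − 45.53)/√[19.5116·(1/11 + 1/40)] = 2.301
df = n₁ + n₂ − 2 = 49
Two-sided p-value ≈ 0.026
Since p ≈ 0.026 < α = 0.05, reject H0; the evidence is statistically significant.

t = 2.301; reject H0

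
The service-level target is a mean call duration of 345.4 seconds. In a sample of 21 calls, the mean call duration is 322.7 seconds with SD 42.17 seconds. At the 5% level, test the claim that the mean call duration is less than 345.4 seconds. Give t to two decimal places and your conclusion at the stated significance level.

H0: μ = 345.4; H1: μ < 345.4 (one-sample t-test, left-tailed).
t = (x̄ − μ₀)/(s/√n) = (322.7 − 345.4)/(42.17/√21) = -2.47
df = n − 1 = 20
p-value = P(T ≤ -2.47) ≈ 0.0114
Since p ≈ 0.0114 < α = 0.05, reject H0; the evidence is statistically significant.

t = -2.47; reject H0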